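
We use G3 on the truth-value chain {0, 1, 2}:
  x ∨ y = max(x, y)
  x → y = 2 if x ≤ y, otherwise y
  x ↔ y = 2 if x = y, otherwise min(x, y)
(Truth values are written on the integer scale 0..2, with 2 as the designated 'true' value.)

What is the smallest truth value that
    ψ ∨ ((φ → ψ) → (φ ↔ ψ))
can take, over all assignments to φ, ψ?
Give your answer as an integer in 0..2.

1

Take φ = 0, ψ = 1:
φ → ψ = 0 → 1 = 2
φ ↔ ψ = 0 ↔ 1 = 0
(φ → ψ) → (φ ↔ ψ) = 2 → 0 = 0
ψ ∨ ((φ → ψ) → (φ ↔ ψ)) = 1 ∨ 0 = 1
No assignment yields a value below 1, so this is the minimum.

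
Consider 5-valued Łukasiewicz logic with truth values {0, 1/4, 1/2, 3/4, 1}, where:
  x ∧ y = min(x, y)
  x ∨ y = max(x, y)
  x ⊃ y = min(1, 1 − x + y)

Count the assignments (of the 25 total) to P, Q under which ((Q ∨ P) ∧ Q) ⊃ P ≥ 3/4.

19

value 1: 15 assignments (counts)
value 3/4: 4 assignments (counts)
value 1/2: 3 assignments
value 1/4: 2 assignments
value 0: 1 assignment
So 19 of the 25 assignments meet the threshold.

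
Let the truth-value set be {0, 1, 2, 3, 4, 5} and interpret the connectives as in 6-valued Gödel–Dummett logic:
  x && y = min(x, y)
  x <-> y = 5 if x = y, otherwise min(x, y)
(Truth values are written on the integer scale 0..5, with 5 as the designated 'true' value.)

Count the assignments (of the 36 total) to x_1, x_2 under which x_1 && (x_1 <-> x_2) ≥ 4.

4

value 5: 1 assignment (counts)
value 4: 3 assignments (counts)
value 3: 5 assignments
value 2: 7 assignments
value 1: 9 assignments
value 0: 11 assignments
So 4 of the 36 assignments meet the threshold.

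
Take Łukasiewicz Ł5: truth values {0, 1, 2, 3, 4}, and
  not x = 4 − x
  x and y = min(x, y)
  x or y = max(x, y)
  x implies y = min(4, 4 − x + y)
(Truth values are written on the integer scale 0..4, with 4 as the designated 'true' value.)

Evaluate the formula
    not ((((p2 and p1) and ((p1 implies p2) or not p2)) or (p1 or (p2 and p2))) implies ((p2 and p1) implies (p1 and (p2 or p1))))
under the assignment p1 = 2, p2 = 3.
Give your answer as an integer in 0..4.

p2 and p1 = 3 and 2 = 2
p1 implies p2 = 2 implies 3 = 4
not p2 = not 3 = 1
(p1 implies p2) or not p2 = 4 or 1 = 4
(p2 and p1) and ((p1 implies p2) or not p2) = 2 and 4 = 2
p2 and p2 = 3 and 3 = 3
p1 or (p2 and p2) = 2 or 3 = 3
((p2 and p1) and ((p1 implies p2) or not p2)) or (p1 or (p2 and p2)) = 2 or 3 = 3
p2 and p1 = 3 and 2 = 2
p2 or p1 = 3 or 2 = 3
p1 and (p2 or p1) = 2 and 3 = 2
(p2 and p1) implies (p1 and (p2 or p1)) = 2 implies 2 = 4
(((p2 and p1) and ((p1 implies p2) or not p2)) or (p1 or (p2 and p2))) implies ((p2 and p1) implies (p1 and (p2 or p1))) = 3 implies 4 = 4
not ((((p2 and p1) and ((p1 implies p2) or not p2)) or (p1 or (p2 and p2))) implies ((p2 and p1) implies (p1 and (p2 or p1)))) = not 4 = 0

0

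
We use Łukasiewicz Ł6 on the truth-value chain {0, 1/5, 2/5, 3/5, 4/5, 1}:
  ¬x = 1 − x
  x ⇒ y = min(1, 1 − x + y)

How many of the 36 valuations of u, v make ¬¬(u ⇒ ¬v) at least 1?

21

value 1: 21 assignments (counts)
value 4/5: 5 assignments
value 3/5: 4 assignments
value 2/5: 3 assignments
value 1/5: 2 assignments
value 0: 1 assignment
So 21 of the 36 assignments meet the threshold.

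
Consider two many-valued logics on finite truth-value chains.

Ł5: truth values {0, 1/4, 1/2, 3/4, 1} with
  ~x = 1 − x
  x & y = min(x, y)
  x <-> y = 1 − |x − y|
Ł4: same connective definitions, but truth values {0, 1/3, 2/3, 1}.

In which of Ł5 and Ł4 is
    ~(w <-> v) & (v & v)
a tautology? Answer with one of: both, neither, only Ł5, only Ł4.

neither

In Ł5: at v = 0, w = 0 the value is 0 — not a tautology.
In Ł4: at v = 0, w = 0 the value is 0 — not a tautology.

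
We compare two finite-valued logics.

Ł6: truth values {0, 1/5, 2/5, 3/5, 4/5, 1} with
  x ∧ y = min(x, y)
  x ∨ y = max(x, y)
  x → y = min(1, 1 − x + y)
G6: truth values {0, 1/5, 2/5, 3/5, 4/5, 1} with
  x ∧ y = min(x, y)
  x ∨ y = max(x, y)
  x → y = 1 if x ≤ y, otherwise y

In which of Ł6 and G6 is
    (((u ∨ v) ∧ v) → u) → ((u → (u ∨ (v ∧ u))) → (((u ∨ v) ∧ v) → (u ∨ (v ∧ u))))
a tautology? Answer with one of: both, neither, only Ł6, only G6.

In Ł6: every assignment gives 1 — tautology.
In G6: every assignment gives 1 — tautology.

both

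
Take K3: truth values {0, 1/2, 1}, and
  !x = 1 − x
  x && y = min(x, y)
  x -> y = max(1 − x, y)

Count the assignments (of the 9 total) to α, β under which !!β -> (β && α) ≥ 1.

4

α = 0, β = 0 ↦ 1  ≥
α = 0, β = 1/2 ↦ 1/2  <
α = 0, β = 1 ↦ 0  <
α = 1/2, β = 0 ↦ 1  ≥
α = 1/2, β = 1/2 ↦ 1/2  <
α = 1/2, β = 1 ↦ 1/2  <
α = 1, β = 0 ↦ 1  ≥
α = 1, β = 1/2 ↦ 1/2  <
α = 1, β = 1 ↦ 1  ≥
So 4 of the 9 assignments meet the threshold.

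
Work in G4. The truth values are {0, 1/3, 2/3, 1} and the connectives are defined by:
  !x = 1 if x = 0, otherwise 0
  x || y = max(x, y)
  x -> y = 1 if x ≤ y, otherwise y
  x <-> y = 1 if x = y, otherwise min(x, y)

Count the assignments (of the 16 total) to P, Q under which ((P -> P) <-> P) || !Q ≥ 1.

P = 0, Q = 0 ↦ 1  ≥
P = 0, Q = 1/3 ↦ 0  <
P = 0, Q = 2/3 ↦ 0  <
P = 0, Q = 1 ↦ 0  <
P = 1/3, Q = 0 ↦ 1  ≥
P = 1/3, Q = 1/3 ↦ 1/3  <
P = 1/3, Q = 2/3 ↦ 1/3  <
P = 1/3, Q = 1 ↦ 1/3  <
P = 2/3, Q = 0 ↦ 1  ≥
P = 2/3, Q = 1/3 ↦ 2/3  <
P = 2/3, Q = 2/3 ↦ 2/3  <
P = 2/3, Q = 1 ↦ 2/3  <
P = 1, Q = 0 ↦ 1  ≥
P = 1, Q = 1/3 ↦ 1  ≥
P = 1, Q = 2/3 ↦ 1  ≥
P = 1, Q = 1 ↦ 1  ≥
So 7 of the 16 assignments meet the threshold.

7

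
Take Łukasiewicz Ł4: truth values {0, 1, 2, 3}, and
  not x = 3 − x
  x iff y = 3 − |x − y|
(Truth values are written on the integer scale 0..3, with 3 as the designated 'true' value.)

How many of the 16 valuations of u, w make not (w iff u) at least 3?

2

u = 0, w = 0 ↦ 0  <
u = 0, w = 1 ↦ 1  <
u = 0, w = 2 ↦ 2  <
u = 0, w = 3 ↦ 3  ≥
u = 1, w = 0 ↦ 1  <
u = 1, w = 1 ↦ 0  <
u = 1, w = 2 ↦ 1  <
u = 1, w = 3 ↦ 2  <
u = 2, w = 0 ↦ 2  <
u = 2, w = 1 ↦ 1  <
u = 2, w = 2 ↦ 0  <
u = 2, w = 3 ↦ 1  <
u = 3, w = 0 ↦ 3  ≥
u = 3, w = 1 ↦ 2  <
u = 3, w = 2 ↦ 1  <
u = 3, w = 3 ↦ 0  <
So 2 of the 16 assignments meet the threshold.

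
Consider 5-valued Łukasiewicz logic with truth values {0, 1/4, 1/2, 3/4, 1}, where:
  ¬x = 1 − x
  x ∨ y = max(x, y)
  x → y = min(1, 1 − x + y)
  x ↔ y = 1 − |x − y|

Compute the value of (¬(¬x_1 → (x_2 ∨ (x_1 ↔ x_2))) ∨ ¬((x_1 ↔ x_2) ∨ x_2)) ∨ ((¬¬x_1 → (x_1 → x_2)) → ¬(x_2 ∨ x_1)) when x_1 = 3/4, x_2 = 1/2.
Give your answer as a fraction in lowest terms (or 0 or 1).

¬x_1 = ¬3/4 = 1/4
x_1 ↔ x_2 = 3/4 ↔ 1/2 = 3/4
x_2 ∨ (x_1 ↔ x_2) = 1/2 ∨ 3/4 = 3/4
¬x_1 → (x_2 ∨ (x_1 ↔ x_2)) = 1/4 → 3/4 = 1
¬(¬x_1 → (x_2 ∨ (x_1 ↔ x_2))) = ¬1 = 0
x_1 ↔ x_2 = 3/4 ↔ 1/2 = 3/4
(x_1 ↔ x_2) ∨ x_2 = 3/4 ∨ 1/2 = 3/4
¬((x_1 ↔ x_2) ∨ x_2) = ¬3/4 = 1/4
¬(¬x_1 → (x_2 ∨ (x_1 ↔ x_2))) ∨ ¬((x_1 ↔ x_2) ∨ x_2) = 0 ∨ 1/4 = 1/4
¬x_1 = ¬3/4 = 1/4
¬¬x_1 = ¬1/4 = 3/4
x_1 → x_2 = 3/4 → 1/2 = 3/4
¬¬x_1 → (x_1 → x_2) = 3/4 → 3/4 = 1
x_2 ∨ x_1 = 1/2 ∨ 3/4 = 3/4
¬(x_2 ∨ x_1) = ¬3/4 = 1/4
(¬¬x_1 → (x_1 → x_2)) → ¬(x_2 ∨ x_1) = 1 → 1/4 = 1/4
(¬(¬x_1 → (x_2 ∨ (x_1 ↔ x_2))) ∨ ¬((x_1 ↔ x_2) ∨ x_2)) ∨ ((¬¬x_1 → (x_1 → x_2)) → ¬(x_2 ∨ x_1)) = 1/4 ∨ 1/4 = 1/4

1/4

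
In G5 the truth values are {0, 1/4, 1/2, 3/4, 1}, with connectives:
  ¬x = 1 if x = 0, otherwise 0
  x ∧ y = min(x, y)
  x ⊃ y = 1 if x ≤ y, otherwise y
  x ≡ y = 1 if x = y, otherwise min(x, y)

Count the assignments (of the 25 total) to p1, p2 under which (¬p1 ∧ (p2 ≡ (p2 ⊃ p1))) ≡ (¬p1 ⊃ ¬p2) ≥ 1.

value 1: 4 assignments (counts)
value 0: 21 assignments
So 4 of the 25 assignments meet the threshold.

4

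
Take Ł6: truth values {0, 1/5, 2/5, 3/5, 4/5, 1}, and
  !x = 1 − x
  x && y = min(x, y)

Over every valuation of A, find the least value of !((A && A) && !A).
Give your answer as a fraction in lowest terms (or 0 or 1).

Take A = 2/5:
A && A = 2/5 && 2/5 = 2/5
!A = !2/5 = 3/5
(A && A) && !A = 2/5 && 3/5 = 2/5
!((A && A) && !A) = !2/5 = 3/5
No assignment yields a value below 3/5, so this is the minimum.

3/5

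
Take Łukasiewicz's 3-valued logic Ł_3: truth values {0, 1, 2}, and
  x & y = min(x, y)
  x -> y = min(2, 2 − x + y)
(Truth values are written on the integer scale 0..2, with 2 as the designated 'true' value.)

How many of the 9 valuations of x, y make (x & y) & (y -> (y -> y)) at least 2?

x = 0, y = 0 ↦ 0  <
x = 0, y = 1 ↦ 0  <
x = 0, y = 2 ↦ 0  <
x = 1, y = 0 ↦ 0  <
x = 1, y = 1 ↦ 1  <
x = 1, y = 2 ↦ 1  <
x = 2, y = 0 ↦ 0  <
x = 2, y = 1 ↦ 1  <
x = 2, y = 2 ↦ 2  ≥
So 1 of the 9 assignments meets the threshold.

1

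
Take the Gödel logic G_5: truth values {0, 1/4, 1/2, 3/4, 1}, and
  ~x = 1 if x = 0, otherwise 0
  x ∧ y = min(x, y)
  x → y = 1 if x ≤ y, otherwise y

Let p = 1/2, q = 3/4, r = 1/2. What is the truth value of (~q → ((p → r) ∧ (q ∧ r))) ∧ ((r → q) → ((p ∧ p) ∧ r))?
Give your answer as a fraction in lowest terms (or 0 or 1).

~q = ~3/4 = 0
p → r = 1/2 → 1/2 = 1
q ∧ r = 3/4 ∧ 1/2 = 1/2
(p → r) ∧ (q ∧ r) = 1 ∧ 1/2 = 1/2
~q → ((p → r) ∧ (q ∧ r)) = 0 → 1/2 = 1
r → q = 1/2 → 3/4 = 1
p ∧ p = 1/2 ∧ 1/2 = 1/2
(p ∧ p) ∧ r = 1/2 ∧ 1/2 = 1/2
(r → q) → ((p ∧ p) ∧ r) = 1 → 1/2 = 1/2
(~q → ((p → r) ∧ (q ∧ r))) ∧ ((r → q) → ((p ∧ p) ∧ r)) = 1 ∧ 1/2 = 1/2

1/2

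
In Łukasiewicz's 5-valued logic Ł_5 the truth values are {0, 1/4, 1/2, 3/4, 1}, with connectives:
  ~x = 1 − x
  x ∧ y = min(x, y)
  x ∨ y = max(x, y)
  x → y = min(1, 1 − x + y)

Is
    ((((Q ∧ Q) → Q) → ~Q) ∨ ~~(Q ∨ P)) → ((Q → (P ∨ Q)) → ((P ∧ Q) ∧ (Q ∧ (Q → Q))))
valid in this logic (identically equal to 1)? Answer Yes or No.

No

Counterexample: take P = 0, Q = 0.
Q ∧ Q = 0 ∧ 0 = 0
(Q ∧ Q) → Q = 0 → 0 = 1
~Q = ~0 = 1
((Q ∧ Q) → Q) → ~Q = 1 → 1 = 1
Q ∨ P = 0 ∨ 0 = 0
~(Q ∨ P) = ~0 = 1
~~(Q ∨ P) = ~1 = 0
(((Q ∧ Q) → Q) → ~Q) ∨ ~~(Q ∨ P) = 1 ∨ 0 = 1
P ∨ Q = 0 ∨ 0 = 0
Q → (P ∨ Q) = 0 → 0 = 1
P ∧ Q = 0 ∧ 0 = 0
Q → Q = 0 → 0 = 1
Q ∧ (Q → Q) = 0 ∧ 1 = 0
(P ∧ Q) ∧ (Q ∧ (Q → Q)) = 0 ∧ 0 = 0
(Q → (P ∨ Q)) → ((P ∧ Q) ∧ (Q ∧ (Q → Q))) = 1 → 0 = 0
((((Q ∧ Q) → Q) → ~Q) ∨ ~~(Q ∨ P)) → ((Q → (P ∨ Q)) → ((P ∧ Q) ∧ (Q ∧ (Q → Q)))) = 1 → 0 = 0
This gives 0 ≠ 1.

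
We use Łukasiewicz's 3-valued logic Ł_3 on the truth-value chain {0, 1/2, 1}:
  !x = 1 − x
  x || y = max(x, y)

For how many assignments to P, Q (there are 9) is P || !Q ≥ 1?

P = 0, Q = 0 ↦ 1  ≥
P = 0, Q = 1/2 ↦ 1/2  <
P = 0, Q = 1 ↦ 0  <
P = 1/2, Q = 0 ↦ 1  ≥
P = 1/2, Q = 1/2 ↦ 1/2  <
P = 1/2, Q = 1 ↦ 1/2  <
P = 1, Q = 0 ↦ 1  ≥
P = 1, Q = 1/2 ↦ 1  ≥
P = 1, Q = 1 ↦ 1  ≥
So 5 of the 9 assignments meet the threshold.

5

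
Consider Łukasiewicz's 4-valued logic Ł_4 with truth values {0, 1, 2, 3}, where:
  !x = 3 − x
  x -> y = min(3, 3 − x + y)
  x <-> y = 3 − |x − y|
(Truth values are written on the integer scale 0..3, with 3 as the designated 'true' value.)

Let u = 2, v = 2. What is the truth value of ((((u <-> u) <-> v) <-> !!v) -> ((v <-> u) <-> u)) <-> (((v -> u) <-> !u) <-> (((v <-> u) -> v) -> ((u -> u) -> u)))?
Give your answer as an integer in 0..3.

u <-> u = 2 <-> 2 = 3
(u <-> u) <-> v = 3 <-> 2 = 2
!v = !2 = 1
!!v = !1 = 2
((u <-> u) <-> v) <-> !!v = 2 <-> 2 = 3
v <-> u = 2 <-> 2 = 3
(v <-> u) <-> u = 3 <-> 2 = 2
(((u <-> u) <-> v) <-> !!v) -> ((v <-> u) <-> u) = 3 -> 2 = 2
v -> u = 2 -> 2 = 3
!u = !2 = 1
(v -> u) <-> !u = 3 <-> 1 = 1
v <-> u = 2 <-> 2 = 3
(v <-> u) -> v = 3 -> 2 = 2
u -> u = 2 -> 2 = 3
(u -> u) -> u = 3 -> 2 = 2
((v <-> u) -> v) -> ((u -> u) -> u) = 2 -> 2 = 3
((v -> u) <-> !u) <-> (((v <-> u) -> v) -> ((u -> u) -> u)) = 1 <-> 3 = 1
((((u <-> u) <-> v) <-> !!v) -> ((v <-> u) <-> u)) <-> (((v -> u) <-> !u) <-> (((v <-> u) -> v) -> ((u -> u) -> u))) = 2 <-> 1 = 2

2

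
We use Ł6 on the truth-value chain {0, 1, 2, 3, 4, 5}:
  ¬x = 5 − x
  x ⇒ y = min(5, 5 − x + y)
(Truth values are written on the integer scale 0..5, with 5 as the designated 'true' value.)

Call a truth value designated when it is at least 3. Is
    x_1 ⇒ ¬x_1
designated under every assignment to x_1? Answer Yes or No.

No

Counterexample: take x_1 = 4.
¬x_1 = ¬4 = 1
x_1 ⇒ ¬x_1 = 4 ⇒ 1 = 2
This gives 2, which is below 3.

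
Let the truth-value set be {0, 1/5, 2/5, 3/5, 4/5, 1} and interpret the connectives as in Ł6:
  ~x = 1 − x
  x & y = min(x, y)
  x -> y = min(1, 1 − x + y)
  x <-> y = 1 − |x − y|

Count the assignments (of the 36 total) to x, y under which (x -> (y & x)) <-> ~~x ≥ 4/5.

10

value 1: 3 assignments (counts)
value 4/5: 7 assignments (counts)
value 3/5: 6 assignments
value 2/5: 7 assignments
value 1/5: 6 assignments
value 0: 7 assignments
So 10 of the 36 assignments meet the threshold.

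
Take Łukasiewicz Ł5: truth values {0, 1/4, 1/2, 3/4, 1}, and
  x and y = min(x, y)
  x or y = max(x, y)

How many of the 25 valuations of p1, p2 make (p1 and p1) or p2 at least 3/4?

16

value 1: 9 assignments (counts)
value 3/4: 7 assignments (counts)
value 1/2: 5 assignments
value 1/4: 3 assignments
value 0: 1 assignment
So 16 of the 25 assignments meet the threshold.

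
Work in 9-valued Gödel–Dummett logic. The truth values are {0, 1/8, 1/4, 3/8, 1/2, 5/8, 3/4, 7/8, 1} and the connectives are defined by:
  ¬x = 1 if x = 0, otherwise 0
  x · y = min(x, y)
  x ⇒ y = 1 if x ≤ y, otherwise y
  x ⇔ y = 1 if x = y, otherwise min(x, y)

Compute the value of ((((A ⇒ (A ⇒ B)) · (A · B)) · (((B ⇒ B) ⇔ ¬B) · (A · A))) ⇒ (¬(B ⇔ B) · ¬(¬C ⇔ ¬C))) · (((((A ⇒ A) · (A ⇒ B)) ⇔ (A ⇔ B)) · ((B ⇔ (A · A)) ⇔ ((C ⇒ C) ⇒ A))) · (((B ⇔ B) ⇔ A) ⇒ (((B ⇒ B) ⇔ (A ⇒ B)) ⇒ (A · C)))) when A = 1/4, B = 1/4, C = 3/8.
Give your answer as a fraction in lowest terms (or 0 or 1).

A ⇒ B = 1/4 ⇒ 1/4 = 1
A ⇒ (A ⇒ B) = 1/4 ⇒ 1 = 1
A · B = 1/4 · 1/4 = 1/4
(A ⇒ (A ⇒ B)) · (A · B) = 1 · 1/4 = 1/4
B ⇒ B = 1/4 ⇒ 1/4 = 1
¬B = ¬1/4 = 0
(B ⇒ B) ⇔ ¬B = 1 ⇔ 0 = 0
A · A = 1/4 · 1/4 = 1/4
((B ⇒ B) ⇔ ¬B) · (A · A) = 0 · 1/4 = 0
((A ⇒ (A ⇒ B)) · (A · B)) · (((B ⇒ B) ⇔ ¬B) · (A · A)) = 1/4 · 0 = 0
B ⇔ B = 1/4 ⇔ 1/4 = 1
¬(B ⇔ B) = ¬1 = 0
¬C = ¬3/8 = 0
¬C = ¬3/8 = 0
¬C ⇔ ¬C = 0 ⇔ 0 = 1
¬(¬C ⇔ ¬C) = ¬1 = 0
¬(B ⇔ B) · ¬(¬C ⇔ ¬C) = 0 · 0 = 0
(((A ⇒ (A ⇒ B)) · (A · B)) · (((B ⇒ B) ⇔ ¬B) · (A · A))) ⇒ (¬(B ⇔ B) · ¬(¬C ⇔ ¬C)) = 0 ⇒ 0 = 1
A ⇒ A = 1/4 ⇒ 1/4 = 1
A ⇒ B = 1/4 ⇒ 1/4 = 1
(A ⇒ A) · (A ⇒ B) = 1 · 1 = 1
A ⇔ B = 1/4 ⇔ 1/4 = 1
((A ⇒ A) · (A ⇒ B)) ⇔ (A ⇔ B) = 1 ⇔ 1 = 1
A · A = 1/4 · 1/4 = 1/4
B ⇔ (A · A) = 1/4 ⇔ 1/4 = 1
C ⇒ C = 3/8 ⇒ 3/8 = 1
(C ⇒ C) ⇒ A = 1 ⇒ 1/4 = 1/4
(B ⇔ (A · A)) ⇔ ((C ⇒ C) ⇒ A) = 1 ⇔ 1/4 = 1/4
(((A ⇒ A) · (A ⇒ B)) ⇔ (A ⇔ B)) · ((B ⇔ (A · A)) ⇔ ((C ⇒ C) ⇒ A)) = 1 · 1/4 = 1/4
B ⇔ B = 1/4 ⇔ 1/4 = 1
(B ⇔ B) ⇔ A = 1 ⇔ 1/4 = 1/4
B ⇒ B = 1/4 ⇒ 1/4 = 1
A ⇒ B = 1/4 ⇒ 1/4 = 1
(B ⇒ B) ⇔ (A ⇒ B) = 1 ⇔ 1 = 1
A · C = 1/4 · 3/8 = 1/4
((B ⇒ B) ⇔ (A ⇒ B)) ⇒ (A · C) = 1 ⇒ 1/4 = 1/4
((B ⇔ B) ⇔ A) ⇒ (((B ⇒ B) ⇔ (A ⇒ B)) ⇒ (A · C)) = 1/4 ⇒ 1/4 = 1
((((A ⇒ A) · (A ⇒ B)) ⇔ (A ⇔ B)) · ((B ⇔ (A · A)) ⇔ ((C ⇒ C) ⇒ A))) · (((B ⇔ B) ⇔ A) ⇒ (((B ⇒ B) ⇔ (A ⇒ B)) ⇒ (A · C))) = 1/4 · 1 = 1/4
((((A ⇒ (A ⇒ B)) · (A · B)) · (((B ⇒ B) ⇔ ¬B) · (A · A))) ⇒ (¬(B ⇔ B) · ¬(¬C ⇔ ¬C))) · (((((A ⇒ A) · (A ⇒ B)) ⇔ (A ⇔ B)) · ((B ⇔ (A · A)) ⇔ ((C ⇒ C) ⇒ A))) · (((B ⇔ B) ⇔ A) ⇒ (((B ⇒ B) ⇔ (A ⇒ B)) ⇒ (A · C)))) = 1 · 1/4 = 1/4

1/4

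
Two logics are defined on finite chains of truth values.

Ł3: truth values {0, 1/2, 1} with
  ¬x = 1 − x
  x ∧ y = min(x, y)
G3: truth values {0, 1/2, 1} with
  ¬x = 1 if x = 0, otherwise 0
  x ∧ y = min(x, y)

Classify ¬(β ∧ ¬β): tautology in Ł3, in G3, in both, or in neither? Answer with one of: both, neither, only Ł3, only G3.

In Ł3: at β = 1/2 the value is 1/2 — not a tautology.
In G3: every assignment gives 1 — tautology.

only G3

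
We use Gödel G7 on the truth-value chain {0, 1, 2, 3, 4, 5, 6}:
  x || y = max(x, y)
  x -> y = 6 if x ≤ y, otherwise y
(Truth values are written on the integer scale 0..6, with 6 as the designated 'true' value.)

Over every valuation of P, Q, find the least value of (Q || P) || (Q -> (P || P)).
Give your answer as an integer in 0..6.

1

Take P = 0, Q = 1:
Q || P = 1 || 0 = 1
P || P = 0 || 0 = 0
Q -> (P || P) = 1 -> 0 = 0
(Q || P) || (Q -> (P || P)) = 1 || 0 = 1
No assignment yields a value below 1, so this is the minimum.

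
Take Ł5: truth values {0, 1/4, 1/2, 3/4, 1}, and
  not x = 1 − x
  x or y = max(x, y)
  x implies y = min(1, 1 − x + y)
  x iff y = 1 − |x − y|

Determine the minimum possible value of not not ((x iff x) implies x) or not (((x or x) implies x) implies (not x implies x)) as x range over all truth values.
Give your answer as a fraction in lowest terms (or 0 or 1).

1/2

Take x = 1/4:
x iff x = 1/4 iff 1/4 = 1
(x iff x) implies x = 1 implies 1/4 = 1/4
not ((x iff x) implies x) = not 1/4 = 3/4
not not ((x iff x) implies x) = not 3/4 = 1/4
x or x = 1/4 or 1/4 = 1/4
(x or x) implies x = 1/4 implies 1/4 = 1
not x = not 1/4 = 3/4
not x implies x = 3/4 implies 1/4 = 1/2
((x or x) implies x) implies (not x implies x) = 1 implies 1/2 = 1/2
not (((x or x) implies x) implies (not x implies x)) = not 1/2 = 1/2
not not ((x iff x) implies x) or not (((x or x) implies x) implies (not x implies x)) = 1/4 or 1/2 = 1/2
No assignment yields a value below 1/2, so this is the minimum.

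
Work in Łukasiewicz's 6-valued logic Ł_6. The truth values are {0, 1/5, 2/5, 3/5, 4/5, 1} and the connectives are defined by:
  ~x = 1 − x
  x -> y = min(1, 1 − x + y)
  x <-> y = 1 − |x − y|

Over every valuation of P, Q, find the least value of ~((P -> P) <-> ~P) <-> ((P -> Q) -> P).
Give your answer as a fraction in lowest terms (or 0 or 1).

3/5

Take P = 2/5, Q = 0:
P -> P = 2/5 -> 2/5 = 1
~P = ~2/5 = 3/5
(P -> P) <-> ~P = 1 <-> 3/5 = 3/5
~((P -> P) <-> ~P) = ~3/5 = 2/5
P -> Q = 2/5 -> 0 = 3/5
(P -> Q) -> P = 3/5 -> 2/5 = 4/5
~((P -> P) <-> ~P) <-> ((P -> Q) -> P) = 2/5 <-> 4/5 = 3/5
No assignment yields a value below 3/5, so this is the minimum.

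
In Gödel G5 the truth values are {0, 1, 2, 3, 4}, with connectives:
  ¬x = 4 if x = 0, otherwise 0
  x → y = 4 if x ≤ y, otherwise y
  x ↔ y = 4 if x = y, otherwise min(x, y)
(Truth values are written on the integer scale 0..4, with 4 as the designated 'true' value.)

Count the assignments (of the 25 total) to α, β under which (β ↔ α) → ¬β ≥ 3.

9

value 4: 9 assignments (counts)
value 0: 16 assignments
So 9 of the 25 assignments meet the threshold.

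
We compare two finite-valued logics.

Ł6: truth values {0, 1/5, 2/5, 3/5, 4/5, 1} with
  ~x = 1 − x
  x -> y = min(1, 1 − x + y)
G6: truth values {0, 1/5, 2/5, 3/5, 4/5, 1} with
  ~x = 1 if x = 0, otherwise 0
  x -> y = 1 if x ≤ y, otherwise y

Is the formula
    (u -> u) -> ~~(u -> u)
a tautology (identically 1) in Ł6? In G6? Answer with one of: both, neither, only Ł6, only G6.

In Ł6: every assignment gives 1 — tautology.
In G6: every assignment gives 1 — tautology.

both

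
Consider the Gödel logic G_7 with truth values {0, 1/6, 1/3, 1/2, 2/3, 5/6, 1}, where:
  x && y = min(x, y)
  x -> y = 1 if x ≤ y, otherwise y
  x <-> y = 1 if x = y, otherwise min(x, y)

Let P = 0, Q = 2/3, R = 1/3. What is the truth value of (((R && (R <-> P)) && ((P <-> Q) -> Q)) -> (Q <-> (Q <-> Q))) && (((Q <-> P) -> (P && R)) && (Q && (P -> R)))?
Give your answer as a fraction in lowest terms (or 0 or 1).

2/3

R <-> P = 1/3 <-> 0 = 0
R && (R <-> P) = 1/3 && 0 = 0
P <-> Q = 0 <-> 2/3 = 0
(P <-> Q) -> Q = 0 -> 2/3 = 1
(R && (R <-> P)) && ((P <-> Q) -> Q) = 0 && 1 = 0
Q <-> Q = 2/3 <-> 2/3 = 1
Q <-> (Q <-> Q) = 2/3 <-> 1 = 2/3
((R && (R <-> P)) && ((P <-> Q) -> Q)) -> (Q <-> (Q <-> Q)) = 0 -> 2/3 = 1
Q <-> P = 2/3 <-> 0 = 0
P && R = 0 && 1/3 = 0
(Q <-> P) -> (P && R) = 0 -> 0 = 1
P -> R = 0 -> 1/3 = 1
Q && (P -> R) = 2/3 && 1 = 2/3
((Q <-> P) -> (P && R)) && (Q && (P -> R)) = 1 && 2/3 = 2/3
(((R && (R <-> P)) && ((P <-> Q) -> Q)) -> (Q <-> (Q <-> Q))) && (((Q <-> P) -> (P && R)) && (Q && (P -> R))) = 1 && 2/3 = 2/3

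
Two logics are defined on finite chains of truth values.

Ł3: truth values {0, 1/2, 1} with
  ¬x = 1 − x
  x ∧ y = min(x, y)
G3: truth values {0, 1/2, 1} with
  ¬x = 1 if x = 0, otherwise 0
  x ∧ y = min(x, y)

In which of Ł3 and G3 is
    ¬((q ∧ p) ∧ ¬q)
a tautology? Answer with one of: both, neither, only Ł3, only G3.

only G3

In Ł3: at p = 1/2, q = 1/2 the value is 1/2 — not a tautology.
In G3: every assignment gives 1 — tautology.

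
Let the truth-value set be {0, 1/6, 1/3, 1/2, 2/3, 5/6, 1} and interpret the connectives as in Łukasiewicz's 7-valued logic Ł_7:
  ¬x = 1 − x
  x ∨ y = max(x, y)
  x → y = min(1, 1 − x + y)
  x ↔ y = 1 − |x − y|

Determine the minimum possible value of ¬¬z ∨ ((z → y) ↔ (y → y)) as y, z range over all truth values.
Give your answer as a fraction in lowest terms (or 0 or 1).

1/2

Take y = 0, z = 1/2:
¬z = ¬1/2 = 1/2
¬¬z = ¬1/2 = 1/2
z → y = 1/2 → 0 = 1/2
y → y = 0 → 0 = 1
(z → y) ↔ (y → y) = 1/2 ↔ 1 = 1/2
¬¬z ∨ ((z → y) ↔ (y → y)) = 1/2 ∨ 1/2 = 1/2
No assignment yields a value below 1/2, so this is the minimum.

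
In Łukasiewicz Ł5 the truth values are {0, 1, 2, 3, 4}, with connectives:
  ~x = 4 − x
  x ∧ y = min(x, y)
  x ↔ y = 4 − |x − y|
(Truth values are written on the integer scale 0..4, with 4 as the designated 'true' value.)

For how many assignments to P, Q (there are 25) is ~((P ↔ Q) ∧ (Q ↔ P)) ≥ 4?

2

value 4: 2 assignments (counts)
value 3: 4 assignments
value 2: 6 assignments
value 1: 8 assignments
value 0: 5 assignments
So 2 of the 25 assignments meet the threshold.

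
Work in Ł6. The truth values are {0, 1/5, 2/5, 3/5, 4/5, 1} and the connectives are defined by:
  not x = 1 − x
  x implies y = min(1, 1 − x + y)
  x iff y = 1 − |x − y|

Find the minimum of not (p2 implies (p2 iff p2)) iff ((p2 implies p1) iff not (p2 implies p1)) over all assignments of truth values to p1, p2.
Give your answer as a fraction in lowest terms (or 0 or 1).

Take p1 = 0, p2 = 2/5:
p2 iff p2 = 2/5 iff 2/5 = 1
p2 implies (p2 iff p2) = 2/5 implies 1 = 1
not (p2 implies (p2 iff p2)) = not 1 = 0
p2 implies p1 = 2/5 implies 0 = 3/5
p2 implies p1 = 2/5 implies 0 = 3/5
not (p2 implies p1) = not 3/5 = 2/5
(p2 implies p1) iff not (p2 implies p1) = 3/5 iff 2/5 = 4/5
not (p2 implies (p2 iff p2)) iff ((p2 implies p1) iff not (p2 implies p1)) = 0 iff 4/5 = 1/5
No assignment yields a value below 1/5, so this is the minimum.

1/5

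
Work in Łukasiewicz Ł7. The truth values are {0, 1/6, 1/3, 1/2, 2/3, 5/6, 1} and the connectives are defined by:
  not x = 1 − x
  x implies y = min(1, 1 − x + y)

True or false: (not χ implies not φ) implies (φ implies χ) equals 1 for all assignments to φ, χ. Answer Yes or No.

At φ = 5/6, χ = 5/6, for instance:
not χ = not 5/6 = 1/6
not φ = not 5/6 = 1/6
not χ implies not φ = 1/6 implies 1/6 = 1
φ implies χ = 5/6 implies 5/6 = 1
(not χ implies not φ) implies (φ implies χ) = 1 implies 1 = 1
and checking the remaining 48 assignments likewise gives ≥ 1 in every case.

Yes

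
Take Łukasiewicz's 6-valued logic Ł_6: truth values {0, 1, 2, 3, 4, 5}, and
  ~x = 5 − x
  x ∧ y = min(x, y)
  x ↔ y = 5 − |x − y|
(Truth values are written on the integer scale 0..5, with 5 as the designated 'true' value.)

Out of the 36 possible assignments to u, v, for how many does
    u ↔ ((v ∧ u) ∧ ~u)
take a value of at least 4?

21

value 5: 15 assignments (counts)
value 4: 6 assignments (counts)
value 3: 2 assignments
value 2: 6 assignments
value 1: 1 assignment
value 0: 6 assignments
So 21 of the 36 assignments meet the threshold.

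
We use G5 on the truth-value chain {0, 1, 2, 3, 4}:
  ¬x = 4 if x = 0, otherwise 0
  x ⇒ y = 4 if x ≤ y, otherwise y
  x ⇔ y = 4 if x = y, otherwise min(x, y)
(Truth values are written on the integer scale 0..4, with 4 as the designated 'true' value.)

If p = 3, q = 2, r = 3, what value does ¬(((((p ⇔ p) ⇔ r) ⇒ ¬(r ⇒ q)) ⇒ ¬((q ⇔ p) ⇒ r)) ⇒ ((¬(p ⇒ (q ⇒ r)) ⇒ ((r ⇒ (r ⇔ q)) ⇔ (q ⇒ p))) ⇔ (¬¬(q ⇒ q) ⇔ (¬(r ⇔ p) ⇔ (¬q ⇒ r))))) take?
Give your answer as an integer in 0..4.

p ⇔ p = 3 ⇔ 3 = 4
(p ⇔ p) ⇔ r = 4 ⇔ 3 = 3
r ⇒ q = 3 ⇒ 2 = 2
¬(r ⇒ q) = ¬2 = 0
((p ⇔ p) ⇔ r) ⇒ ¬(r ⇒ q) = 3 ⇒ 0 = 0
q ⇔ p = 2 ⇔ 3 = 2
(q ⇔ p) ⇒ r = 2 ⇒ 3 = 4
¬((q ⇔ p) ⇒ r) = ¬4 = 0
(((p ⇔ p) ⇔ r) ⇒ ¬(r ⇒ q)) ⇒ ¬((q ⇔ p) ⇒ r) = 0 ⇒ 0 = 4
q ⇒ r = 2 ⇒ 3 = 4
p ⇒ (q ⇒ r) = 3 ⇒ 4 = 4
¬(p ⇒ (q ⇒ r)) = ¬4 = 0
r ⇔ q = 3 ⇔ 2 = 2
r ⇒ (r ⇔ q) = 3 ⇒ 2 = 2
q ⇒ p = 2 ⇒ 3 = 4
(r ⇒ (r ⇔ q)) ⇔ (q ⇒ p) = 2 ⇔ 4 = 2
¬(p ⇒ (q ⇒ r)) ⇒ ((r ⇒ (r ⇔ q)) ⇔ (q ⇒ p)) = 0 ⇒ 2 = 4
q ⇒ q = 2 ⇒ 2 = 4
¬(q ⇒ q) = ¬4 = 0
¬¬(q ⇒ q) = ¬0 = 4
r ⇔ p = 3 ⇔ 3 = 4
¬(r ⇔ p) = ¬4 = 0
¬q = ¬2 = 0
¬q ⇒ r = 0 ⇒ 3 = 4
¬(r ⇔ p) ⇔ (¬q ⇒ r) = 0 ⇔ 4 = 0
¬¬(q ⇒ q) ⇔ (¬(r ⇔ p) ⇔ (¬q ⇒ r)) = 4 ⇔ 0 = 0
(¬(p ⇒ (q ⇒ r)) ⇒ ((r ⇒ (r ⇔ q)) ⇔ (q ⇒ p))) ⇔ (¬¬(q ⇒ q) ⇔ (¬(r ⇔ p) ⇔ (¬q ⇒ r))) = 4 ⇔ 0 = 0
((((p ⇔ p) ⇔ r) ⇒ ¬(r ⇒ q)) ⇒ ¬((q ⇔ p) ⇒ r)) ⇒ ((¬(p ⇒ (q ⇒ r)) ⇒ ((r ⇒ (r ⇔ q)) ⇔ (q ⇒ p))) ⇔ (¬¬(q ⇒ q) ⇔ (¬(r ⇔ p) ⇔ (¬q ⇒ r)))) = 4 ⇒ 0 = 0
¬(((((p ⇔ p) ⇔ r) ⇒ ¬(r ⇒ q)) ⇒ ¬((q ⇔ p) ⇒ r)) ⇒ ((¬(p ⇒ (q ⇒ r)) ⇒ ((r ⇒ (r ⇔ q)) ⇔ (q ⇒ p))) ⇔ (¬¬(q ⇒ q) ⇔ (¬(r ⇔ p) ⇔ (¬q ⇒ r))))) = ¬0 = 4

4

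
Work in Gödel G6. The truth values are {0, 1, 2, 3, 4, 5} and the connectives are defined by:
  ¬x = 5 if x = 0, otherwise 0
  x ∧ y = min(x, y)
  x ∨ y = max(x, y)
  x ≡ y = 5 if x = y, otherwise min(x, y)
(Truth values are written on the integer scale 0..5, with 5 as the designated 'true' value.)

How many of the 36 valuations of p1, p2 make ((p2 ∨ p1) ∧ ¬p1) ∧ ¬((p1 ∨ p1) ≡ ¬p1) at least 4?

2

value 5: 1 assignment (counts)
value 4: 1 assignment (counts)
value 3: 1 assignment
value 2: 1 assignment
value 1: 1 assignment
value 0: 31 assignments
So 2 of the 36 assignments meet the threshold.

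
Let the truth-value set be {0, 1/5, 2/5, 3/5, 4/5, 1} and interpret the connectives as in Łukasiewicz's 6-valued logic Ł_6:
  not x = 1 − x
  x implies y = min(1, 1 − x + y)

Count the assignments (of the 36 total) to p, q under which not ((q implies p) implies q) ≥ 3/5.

16

value 1: 6 assignments (counts)
value 4/5: 5 assignments (counts)
value 3/5: 5 assignments (counts)
value 2/5: 4 assignments
value 1/5: 4 assignments
value 0: 12 assignments
So 16 of the 36 assignments meet the threshold.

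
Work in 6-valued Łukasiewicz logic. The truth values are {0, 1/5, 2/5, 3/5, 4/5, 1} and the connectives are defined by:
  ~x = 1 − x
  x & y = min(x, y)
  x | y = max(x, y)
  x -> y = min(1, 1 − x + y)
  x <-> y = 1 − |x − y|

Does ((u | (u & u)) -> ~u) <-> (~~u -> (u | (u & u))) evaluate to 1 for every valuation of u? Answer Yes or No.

No

Counterexample: take u = 3/5.
u & u = 3/5 & 3/5 = 3/5
u | (u & u) = 3/5 | 3/5 = 3/5
~u = ~3/5 = 2/5
(u | (u & u)) -> ~u = 3/5 -> 2/5 = 4/5
~u = ~3/5 = 2/5
~~u = ~2/5 = 3/5
u & u = 3/5 & 3/5 = 3/5
u | (u & u) = 3/5 | 3/5 = 3/5
~~u -> (u | (u & u)) = 3/5 -> 3/5 = 1
((u | (u & u)) -> ~u) <-> (~~u -> (u | (u & u))) = 4/5 <-> 1 = 4/5
This gives 4/5 ≠ 1.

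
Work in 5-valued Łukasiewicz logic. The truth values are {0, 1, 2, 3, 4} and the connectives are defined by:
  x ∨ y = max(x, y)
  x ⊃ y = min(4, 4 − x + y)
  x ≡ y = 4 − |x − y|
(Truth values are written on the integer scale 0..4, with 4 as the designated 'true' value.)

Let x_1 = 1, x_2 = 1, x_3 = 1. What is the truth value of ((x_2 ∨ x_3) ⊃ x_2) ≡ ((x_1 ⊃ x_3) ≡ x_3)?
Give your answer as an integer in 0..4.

x_2 ∨ x_3 = 1 ∨ 1 = 1
(x_2 ∨ x_3) ⊃ x_2 = 1 ⊃ 1 = 4
x_1 ⊃ x_3 = 1 ⊃ 1 = 4
(x_1 ⊃ x_3) ≡ x_3 = 4 ≡ 1 = 1
((x_2 ∨ x_3) ⊃ x_2) ≡ ((x_1 ⊃ x_3) ≡ x_3) = 4 ≡ 1 = 1

1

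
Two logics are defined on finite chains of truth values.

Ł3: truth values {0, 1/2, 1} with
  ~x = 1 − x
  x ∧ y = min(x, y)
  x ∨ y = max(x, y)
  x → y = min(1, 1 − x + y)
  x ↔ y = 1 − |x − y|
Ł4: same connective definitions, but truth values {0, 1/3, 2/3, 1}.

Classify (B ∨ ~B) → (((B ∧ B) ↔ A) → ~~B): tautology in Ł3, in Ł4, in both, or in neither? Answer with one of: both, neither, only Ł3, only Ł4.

neither

In Ł3: at A = 0, B = 0 the value is 0 — not a tautology.
In Ł4: at A = 0, B = 0 the value is 0 — not a tautology.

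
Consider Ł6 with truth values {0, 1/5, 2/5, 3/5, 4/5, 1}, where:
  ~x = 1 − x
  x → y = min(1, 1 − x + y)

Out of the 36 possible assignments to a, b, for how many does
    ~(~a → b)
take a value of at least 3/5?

6

value 1: 1 assignment (counts)
value 4/5: 2 assignments (counts)
value 3/5: 3 assignments (counts)
value 2/5: 4 assignments
value 1/5: 5 assignments
value 0: 21 assignments
So 6 of the 36 assignments meet the threshold.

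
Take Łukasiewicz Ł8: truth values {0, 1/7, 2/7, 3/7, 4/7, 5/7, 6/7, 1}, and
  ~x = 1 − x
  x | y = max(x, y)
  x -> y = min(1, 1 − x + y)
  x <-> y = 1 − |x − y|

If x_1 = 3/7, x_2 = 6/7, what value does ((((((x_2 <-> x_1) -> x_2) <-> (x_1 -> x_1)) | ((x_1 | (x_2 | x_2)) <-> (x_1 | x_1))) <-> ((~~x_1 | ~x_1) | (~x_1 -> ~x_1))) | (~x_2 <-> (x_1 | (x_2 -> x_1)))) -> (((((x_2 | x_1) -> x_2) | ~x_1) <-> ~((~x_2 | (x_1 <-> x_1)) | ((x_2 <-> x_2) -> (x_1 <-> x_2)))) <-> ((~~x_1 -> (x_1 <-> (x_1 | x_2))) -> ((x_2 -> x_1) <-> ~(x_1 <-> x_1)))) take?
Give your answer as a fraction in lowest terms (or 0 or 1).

4/7

x_2 <-> x_1 = 6/7 <-> 3/7 = 4/7
(x_2 <-> x_1) -> x_2 = 4/7 -> 6/7 = 1
x_1 -> x_1 = 3/7 -> 3/7 = 1
((x_2 <-> x_1) -> x_2) <-> (x_1 -> x_1) = 1 <-> 1 = 1
x_2 | x_2 = 6/7 | 6/7 = 6/7
x_1 | (x_2 | x_2) = 3/7 | 6/7 = 6/7
x_1 | x_1 = 3/7 | 3/7 = 3/7
(x_1 | (x_2 | x_2)) <-> (x_1 | x_1) = 6/7 <-> 3/7 = 4/7
(((x_2 <-> x_1) -> x_2) <-> (x_1 -> x_1)) | ((x_1 | (x_2 | x_2)) <-> (x_1 | x_1)) = 1 | 4/7 = 1
~x_1 = ~3/7 = 4/7
~~x_1 = ~4/7 = 3/7
~x_1 = ~3/7 = 4/7
~~x_1 | ~x_1 = 3/7 | 4/7 = 4/7
~x_1 = ~3/7 = 4/7
~x_1 = ~3/7 = 4/7
~x_1 -> ~x_1 = 4/7 -> 4/7 = 1
(~~x_1 | ~x_1) | (~x_1 -> ~x_1) = 4/7 | 1 = 1
((((x_2 <-> x_1) -> x_2) <-> (x_1 -> x_1)) | ((x_1 | (x_2 | x_2)) <-> (x_1 | x_1))) <-> ((~~x_1 | ~x_1) | (~x_1 -> ~x_1)) = 1 <-> 1 = 1
~x_2 = ~6/7 = 1/7
x_2 -> x_1 = 6/7 -> 3/7 = 4/7
x_1 | (x_2 -> x_1) = 3/7 | 4/7 = 4/7
~x_2 <-> (x_1 | (x_2 -> x_1)) = 1/7 <-> 4/7 = 4/7
(((((x_2 <-> x_1) -> x_2) <-> (x_1 -> x_1)) | ((x_1 | (x_2 | x_2)) <-> (x_1 | x_1))) <-> ((~~x_1 | ~x_1) | (~x_1 -> ~x_1))) | (~x_2 <-> (x_1 | (x_2 -> x_1))) = 1 | 4/7 = 1
x_2 | x_1 = 6/7 | 3/7 = 6/7
(x_2 | x_1) -> x_2 = 6/7 -> 6/7 = 1
~x_1 = ~3/7 = 4/7
((x_2 | x_1) -> x_2) | ~x_1 = 1 | 4/7 = 1
~x_2 = ~6/7 = 1/7
x_1 <-> x_1 = 3/7 <-> 3/7 = 1
~x_2 | (x_1 <-> x_1) = 1/7 | 1 = 1
x_2 <-> x_2 = 6/7 <-> 6/7 = 1
x_1 <-> x_2 = 3/7 <-> 6/7 = 4/7
(x_2 <-> x_2) -> (x_1 <-> x_2) = 1 -> 4/7 = 4/7
(~x_2 | (x_1 <-> x_1)) | ((x_2 <-> x_2) -> (x_1 <-> x_2)) = 1 | 4/7 = 1
~((~x_2 | (x_1 <-> x_1)) | ((x_2 <-> x_2) -> (x_1 <-> x_2))) = ~1 = 0
(((x_2 | x_1) -> x_2) | ~x_1) <-> ~((~x_2 | (x_1 <-> x_1)) | ((x_2 <-> x_2) -> (x_1 <-> x_2))) = 1 <-> 0 = 0
~x_1 = ~3/7 = 4/7
~~x_1 = ~4/7 = 3/7
x_1 | x_2 = 3/7 | 6/7 = 6/7
x_1 <-> (x_1 | x_2) = 3/7 <-> 6/7 = 4/7
~~x_1 -> (x_1 <-> (x_1 | x_2)) = 3/7 -> 4/7 = 1
x_2 -> x_1 = 6/7 -> 3/7 = 4/7
x_1 <-> x_1 = 3/7 <-> 3/7 = 1
~(x_1 <-> x_1) = ~1 = 0
(x_2 -> x_1) <-> ~(x_1 <-> x_1) = 4/7 <-> 0 = 3/7
(~~x_1 -> (x_1 <-> (x_1 | x_2))) -> ((x_2 -> x_1) <-> ~(x_1 <-> x_1)) = 1 -> 3/7 = 3/7
((((x_2 | x_1) -> x_2) | ~x_1) <-> ~((~x_2 | (x_1 <-> x_1)) | ((x_2 <-> x_2) -> (x_1 <-> x_2)))) <-> ((~~x_1 -> (x_1 <-> (x_1 | x_2))) -> ((x_2 -> x_1) <-> ~(x_1 <-> x_1))) = 0 <-> 3/7 = 4/7
((((((x_2 <-> x_1) -> x_2) <-> (x_1 -> x_1)) | ((x_1 | (x_2 | x_2)) <-> (x_1 | x_1))) <-> ((~~x_1 | ~x_1) | (~x_1 -> ~x_1))) | (~x_2 <-> (x_1 | (x_2 -> x_1)))) -> (((((x_2 | x_1) -> x_2) | ~x_1) <-> ~((~x_2 | (x_1 <-> x_1)) | ((x_2 <-> x_2) -> (x_1 <-> x_2)))) <-> ((~~x_1 -> (x_1 <-> (x_1 | x_2))) -> ((x_2 -> x_1) <-> ~(x_1 <-> x_1)))) = 1 -> 4/7 = 4/7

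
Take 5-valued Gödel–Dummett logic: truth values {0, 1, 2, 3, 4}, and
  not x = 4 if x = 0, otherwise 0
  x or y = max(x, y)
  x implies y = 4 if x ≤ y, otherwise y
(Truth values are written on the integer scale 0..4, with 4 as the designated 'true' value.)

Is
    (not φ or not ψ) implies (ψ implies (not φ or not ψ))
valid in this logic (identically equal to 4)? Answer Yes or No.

At φ = 1, ψ = 4, for instance:
not φ = not 1 = 0
not ψ = not 4 = 0
not φ or not ψ = 0 or 0 = 0
ψ implies (not φ or not ψ) = 4 implies 0 = 0
(not φ or not ψ) implies (ψ implies (not φ or not ψ)) = 0 implies 0 = 4
and checking the remaining 24 assignments likewise gives ≥ 4 in every case.

Yes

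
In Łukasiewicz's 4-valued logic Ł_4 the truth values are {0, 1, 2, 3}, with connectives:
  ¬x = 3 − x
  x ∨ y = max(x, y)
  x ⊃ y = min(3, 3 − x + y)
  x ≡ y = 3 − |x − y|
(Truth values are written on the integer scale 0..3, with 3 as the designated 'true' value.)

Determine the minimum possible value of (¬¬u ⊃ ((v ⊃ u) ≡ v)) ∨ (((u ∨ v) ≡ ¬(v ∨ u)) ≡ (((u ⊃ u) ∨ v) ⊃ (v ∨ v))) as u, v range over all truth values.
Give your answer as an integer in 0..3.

Take u = 2, v = 0:
¬u = ¬2 = 1
¬¬u = ¬1 = 2
v ⊃ u = 0 ⊃ 2 = 3
(v ⊃ u) ≡ v = 3 ≡ 0 = 0
¬¬u ⊃ ((v ⊃ u) ≡ v) = 2 ⊃ 0 = 1
u ∨ v = 2 ∨ 0 = 2
v ∨ u = 0 ∨ 2 = 2
¬(v ∨ u) = ¬2 = 1
(u ∨ v) ≡ ¬(v ∨ u) = 2 ≡ 1 = 2
u ⊃ u = 2 ⊃ 2 = 3
(u ⊃ u) ∨ v = 3 ∨ 0 = 3
v ∨ v = 0 ∨ 0 = 0
((u ⊃ u) ∨ v) ⊃ (v ∨ v) = 3 ⊃ 0 = 0
((u ∨ v) ≡ ¬(v ∨ u)) ≡ (((u ⊃ u) ∨ v) ⊃ (v ∨ v)) = 2 ≡ 0 = 1
(¬¬u ⊃ ((v ⊃ u) ≡ v)) ∨ (((u ∨ v) ≡ ¬(v ∨ u)) ≡ (((u ⊃ u) ∨ v) ⊃ (v ∨ v))) = 1 ∨ 1 = 1
No assignment yields a value below 1, so this is the minimum.

1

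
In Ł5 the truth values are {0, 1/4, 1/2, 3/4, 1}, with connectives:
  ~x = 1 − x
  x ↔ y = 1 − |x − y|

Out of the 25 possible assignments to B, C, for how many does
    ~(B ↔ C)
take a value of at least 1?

2

value 1: 2 assignments (counts)
value 3/4: 4 assignments
value 1/2: 6 assignments
value 1/4: 8 assignments
value 0: 5 assignments
So 2 of the 25 assignments meet the threshold.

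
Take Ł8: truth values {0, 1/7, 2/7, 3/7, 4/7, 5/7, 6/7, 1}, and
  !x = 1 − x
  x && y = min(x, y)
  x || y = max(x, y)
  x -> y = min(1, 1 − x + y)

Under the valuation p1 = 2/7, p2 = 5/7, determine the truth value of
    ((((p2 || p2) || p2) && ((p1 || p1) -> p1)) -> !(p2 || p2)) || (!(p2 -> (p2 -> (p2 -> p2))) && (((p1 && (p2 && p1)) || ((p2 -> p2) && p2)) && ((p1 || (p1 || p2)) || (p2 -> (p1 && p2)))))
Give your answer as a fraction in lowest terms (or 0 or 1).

4/7

p2 || p2 = 5/7 || 5/7 = 5/7
(p2 || p2) || p2 = 5/7 || 5/7 = 5/7
p1 || p1 = 2/7 || 2/7 = 2/7
(p1 || p1) -> p1 = 2/7 -> 2/7 = 1
((p2 || p2) || p2) && ((p1 || p1) -> p1) = 5/7 && 1 = 5/7
p2 || p2 = 5/7 || 5/7 = 5/7
!(p2 || p2) = !5/7 = 2/7
(((p2 || p2) || p2) && ((p1 || p1) -> p1)) -> !(p2 || p2) = 5/7 -> 2/7 = 4/7
p2 -> p2 = 5/7 -> 5/7 = 1
p2 -> (p2 -> p2) = 5/7 -> 1 = 1
p2 -> (p2 -> (p2 -> p2)) = 5/7 -> 1 = 1
!(p2 -> (p2 -> (p2 -> p2))) = !1 = 0
p2 && p1 = 5/7 && 2/7 = 2/7
p1 && (p2 && p1) = 2/7 && 2/7 = 2/7
p2 -> p2 = 5/7 -> 5/7 = 1
(p2 -> p2) && p2 = 1 && 5/7 = 5/7
(p1 && (p2 && p1)) || ((p2 -> p2) && p2) = 2/7 || 5/7 = 5/7
p1 || p2 = 2/7 || 5/7 = 5/7
p1 || (p1 || p2) = 2/7 || 5/7 = 5/7
p1 && p2 = 2/7 && 5/7 = 2/7
p2 -> (p1 && p2) = 5/7 -> 2/7 = 4/7
(p1 || (p1 || p2)) || (p2 -> (p1 && p2)) = 5/7 || 4/7 = 5/7
((p1 && (p2 && p1)) || ((p2 -> p2) && p2)) && ((p1 || (p1 || p2)) || (p2 -> (p1 && p2))) = 5/7 && 5/7 = 5/7
!(p2 -> (p2 -> (p2 -> p2))) && (((p1 && (p2 && p1)) || ((p2 -> p2) && p2)) && ((p1 || (p1 || p2)) || (p2 -> (p1 && p2)))) = 0 && 5/7 = 0
((((p2 || p2) || p2) && ((p1 || p1) -> p1)) -> !(p2 || p2)) || (!(p2 -> (p2 -> (p2 -> p2))) && (((p1 && (p2 && p1)) || ((p2 -> p2) && p2)) && ((p1 || (p1 || p2)) || (p2 -> (p1 && p2))))) = 4/7 || 0 = 4/7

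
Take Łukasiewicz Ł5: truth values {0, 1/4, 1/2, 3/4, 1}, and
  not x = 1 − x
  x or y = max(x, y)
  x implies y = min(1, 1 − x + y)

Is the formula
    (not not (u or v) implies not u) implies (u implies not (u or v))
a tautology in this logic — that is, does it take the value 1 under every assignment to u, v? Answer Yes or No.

Yes

At u = 1/2, v = 0, for instance:
u or v = 1/2 or 0 = 1/2
not (u or v) = not 1/2 = 1/2
not not (u or v) = not 1/2 = 1/2
not u = not 1/2 = 1/2
not not (u or v) implies not u = 1/2 implies 1/2 = 1
u implies not (u or v) = 1/2 implies 1/2 = 1
(not not (u or v) implies not u) implies (u implies not (u or v)) = 1 implies 1 = 1
and checking the remaining 24 assignments likewise gives ≥ 1 in every case.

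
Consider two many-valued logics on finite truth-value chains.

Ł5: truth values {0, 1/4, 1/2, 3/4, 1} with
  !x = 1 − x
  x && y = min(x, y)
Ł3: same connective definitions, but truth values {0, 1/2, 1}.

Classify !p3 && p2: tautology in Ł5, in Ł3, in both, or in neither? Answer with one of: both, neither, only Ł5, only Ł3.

In Ł5: at p2 = 0, p3 = 0 the value is 0 — not a tautology.
In Ł3: at p2 = 0, p3 = 0 the value is 0 — not a tautology.

neither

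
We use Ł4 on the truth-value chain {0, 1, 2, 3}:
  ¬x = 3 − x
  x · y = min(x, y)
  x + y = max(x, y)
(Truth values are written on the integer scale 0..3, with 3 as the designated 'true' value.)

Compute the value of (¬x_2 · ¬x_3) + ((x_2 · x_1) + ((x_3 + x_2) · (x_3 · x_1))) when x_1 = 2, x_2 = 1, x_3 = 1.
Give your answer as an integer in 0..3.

¬x_2 = ¬1 = 2
¬x_3 = ¬1 = 2
¬x_2 · ¬x_3 = 2 · 2 = 2
x_2 · x_1 = 1 · 2 = 1
x_3 + x_2 = 1 + 1 = 1
x_3 · x_1 = 1 · 2 = 1
(x_3 + x_2) · (x_3 · x_1) = 1 · 1 = 1
(x_2 · x_1) + ((x_3 + x_2) · (x_3 · x_1)) = 1 + 1 = 1
(¬x_2 · ¬x_3) + ((x_2 · x_1) + ((x_3 + x_2) · (x_3 · x_1))) = 2 + 1 = 2

2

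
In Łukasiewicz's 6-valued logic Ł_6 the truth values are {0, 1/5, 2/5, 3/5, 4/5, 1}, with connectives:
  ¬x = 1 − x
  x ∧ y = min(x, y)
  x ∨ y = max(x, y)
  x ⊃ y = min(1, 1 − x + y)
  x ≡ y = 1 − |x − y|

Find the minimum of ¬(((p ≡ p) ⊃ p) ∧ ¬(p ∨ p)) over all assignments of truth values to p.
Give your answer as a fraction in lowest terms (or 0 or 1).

3/5

Take p = 2/5:
p ≡ p = 2/5 ≡ 2/5 = 1
(p ≡ p) ⊃ p = 1 ⊃ 2/5 = 2/5
p ∨ p = 2/5 ∨ 2/5 = 2/5
¬(p ∨ p) = ¬2/5 = 3/5
((p ≡ p) ⊃ p) ∧ ¬(p ∨ p) = 2/5 ∧ 3/5 = 2/5
¬(((p ≡ p) ⊃ p) ∧ ¬(p ∨ p)) = ¬2/5 = 3/5
No assignment yields a value below 3/5, so this is the minimum.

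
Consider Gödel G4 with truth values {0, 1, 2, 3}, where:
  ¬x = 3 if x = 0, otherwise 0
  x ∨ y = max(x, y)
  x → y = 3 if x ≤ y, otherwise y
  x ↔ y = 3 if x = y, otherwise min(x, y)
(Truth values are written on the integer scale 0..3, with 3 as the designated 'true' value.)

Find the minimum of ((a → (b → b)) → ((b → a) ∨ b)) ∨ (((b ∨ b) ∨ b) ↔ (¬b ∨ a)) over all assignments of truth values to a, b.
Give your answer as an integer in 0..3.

Take a = 0, b = 1:
b → b = 1 → 1 = 3
a → (b → b) = 0 → 3 = 3
b → a = 1 → 0 = 0
(b → a) ∨ b = 0 ∨ 1 = 1
(a → (b → b)) → ((b → a) ∨ b) = 3 → 1 = 1
b ∨ b = 1 ∨ 1 = 1
(b ∨ b) ∨ b = 1 ∨ 1 = 1
¬b = ¬1 = 0
¬b ∨ a = 0 ∨ 0 = 0
((b ∨ b) ∨ b) ↔ (¬b ∨ a) = 1 ↔ 0 = 0
((a → (b → b)) → ((b → a) ∨ b)) ∨ (((b ∨ b) ∨ b) ↔ (¬b ∨ a)) = 1 ∨ 0 = 1
No assignment yields a value below 1, so this is the minimum.

1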